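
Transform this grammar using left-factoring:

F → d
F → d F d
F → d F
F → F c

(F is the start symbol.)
Left-factoring transforms A → αβ₁ | αβ₂ into A → αA' and A' → β₁ | β₂
(α is the longest common prefix among the alternatives). Repeat until
no nonterminal has two alternatives with a common prefix.

Round 1: F has alternatives sharing prefix 'd'. Introduce F': F → d F'
  Add: F' → ε
  Add: F' → F d
  Add: F' → F

Round 2: F' has alternatives sharing prefix 'F'. Introduce F'': F' → F F''
  Add: F'' → d
  Add: F'' → ε

No remaining common prefixes — done.

Resulting grammar:
F → d F'
F' → ε
F' → F F''
F'' → d
F'' → ε
F → F c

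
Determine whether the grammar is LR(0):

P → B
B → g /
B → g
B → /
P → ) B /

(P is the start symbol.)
A grammar is LR(0) if no state in the canonical LR(0) collection has:
  - both a shift item (dot before a terminal) and a complete item (shift-reduce conflict), or
  - two or more complete items (reduce-reduce conflict; the accept item [P' → P .] counts as a complete item here).

Augment with P' → P and build the canonical LR(0) collection (I0 = CLOSURE({[P' → . P]}), then GOTO on every symbol after a dot until no new states appear). It has 9 states:
  I0: { [B → . /], [B → . g /], [B → . g], [P → . ) B /], [P → . B], [P' → . P] }  — shift
  I1: { [B → . /], [B → . g /], [B → . g], [P → ) . B /] }  — shift
  I2: { [B → / .] }  — reduce
  I3: { [P → B .] }  — reduce
  I4: { [P' → P .] }  — accept
  I5: { [B → g . /], [B → g .] }  — shift, reduce
  I6: { [B → g / .] }  — reduce
  I7: { [P → ) B . /] }  — shift
  I8: { [P → ) B / .] }  — reduce

Conflict in state I5:
  Shift-reduce conflict between [B → g .] and [B → g . /]
So the grammar is NOT LR(0).

Answer: No. Shift-reduce conflict between [B → g .] and [B → g . /]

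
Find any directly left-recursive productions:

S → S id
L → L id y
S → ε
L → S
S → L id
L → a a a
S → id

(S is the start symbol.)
Yes, S, L are left-recursive

S → S id: LEFT RECURSIVE (starts with S)
L → L id y: LEFT RECURSIVE (starts with L)
S → ε: starts with ε
L → S: starts with S
S → L id: starts with L
L → a a a: starts with a
S → id: starts with id

The grammar has direct left recursion on: S, L.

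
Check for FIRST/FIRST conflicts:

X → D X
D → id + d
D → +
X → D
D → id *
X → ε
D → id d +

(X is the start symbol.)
A FIRST/FIRST conflict occurs when two productions N → α and N → β for the same non-terminal have FIRST(α) ∩ FIRST(β) ≠ ∅ (with ε ∈ FIRST of a nullable right-hand side, so two nullable alternatives also conflict).

FIRST sets of the non-terminals at (or reachable through a nullable prefix from) the front of some alternative:
  FIRST(D) = { '+', 'id' }

Productions for X:
  X → D X: FIRST = { '+', 'id' }
  X → D: FIRST = { '+', 'id' }
  X → ε: FIRST = { ε }
Productions for D:
  D → id + d: FIRST = { 'id' }
  D → +: FIRST = { '+' }
  D → id *: FIRST = { 'id' }
  D → id d +: FIRST = { 'id' }

Conflict for X: X → D X and X → D
  Overlap: { '+', 'id' }
Conflict for D: D → id + d and D → id *
  Overlap: { 'id' }
Conflict for D: D → id + d and D → id d +
  Overlap: { 'id' }
Conflict for D: D → id * and D → id d +
  Overlap: { 'id' }

Answer: Yes. X → D X / X → D on { '+', 'id' }; D → id '+' d / D → id '*' on { 'id' }; D → id '+' d / D → id d '+' on { 'id' }; D → id '*' / D → id d '+' on { 'id' }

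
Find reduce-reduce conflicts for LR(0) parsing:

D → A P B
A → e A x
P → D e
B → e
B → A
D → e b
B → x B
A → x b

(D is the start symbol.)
No reduce-reduce conflicts

Augment with D' → D and build the canonical LR(0) collection (I0 = CLOSURE({[D' → . D]}), then GOTO on every symbol after a dot until no new states appear). It has 18 states:
  I0: { [A → . e A x], [A → . x b], [D → . A P B], [D → . e b], [D' → . D] }  — shift
  I1: { [A → . e A x], [A → . x b], [D → . A P B], [D → . e b], [D → A . P B], [P → . D e] }  — shift
  I2: { [D' → D .] }  — accept
  I3: { [A → . e A x], [A → . x b], [A → e . A x], [D → e . b] }  — shift
  I4: { [A → x . b] }  — shift
  I5: { [A → x b .] }  — reduce
  I6: { [A → e A . x] }  — shift
  I7: { [D → e b .] }  — reduce
  I8: { [A → . e A x], [A → . x b], [A → e . A x] }  — shift
  I9: { [A → e A x .] }  — reduce
  I10: { [P → D . e] }  — shift
  I11: { [A → . e A x], [A → . x b], [B → . A], [B → . e], [B → . x B], [D → A P . B] }  — shift
  I12: { [B → A .] }  — reduce
  I13: { [D → A P B .] }  — reduce
  I14: { [A → . e A x], [A → . x b], [A → e . A x], [B → e .] }  — shift, reduce
  I15: { [A → . e A x], [A → . x b], [A → x . b], [B → . A], [B → . e], [B → . x B], [B → x . B] }  — shift
  I16: { [B → x B .] }  — reduce
  I17: { [P → D e .] }  — reduce

No state contains more than one complete item.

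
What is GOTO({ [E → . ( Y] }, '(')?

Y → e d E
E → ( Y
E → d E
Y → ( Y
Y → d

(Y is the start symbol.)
{ [E → ( . Y], [Y → . ( Y], [Y → . d], [Y → . e d E] }

GOTO(I, '(') = CLOSURE({ [A → αX.β] : [A → α.Xβ] ∈ I, X = '(' })

Items with dot before '(', with the dot advanced:
  [E → . ( Y] → [E → ( . Y]
Closure of the advanced items:
  [E → ( . Y] has the dot before Y: add [Y → . e d E], [Y → . ( Y], [Y → . d]

GOTO = { [E → ( . Y], [Y → . ( Y], [Y → . d], [Y → . e d E] }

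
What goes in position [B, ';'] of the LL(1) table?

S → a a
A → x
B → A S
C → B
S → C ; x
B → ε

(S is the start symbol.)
To find M[B, ';'], we find productions for B where ';' is in the predict set (PREDICT(N → α) = (FIRST(α) \ {ε}) ∪ (FOLLOW(N) if α ⇒* ε)).

Relevant sets:
  FIRST(A) = { 'x' }
  FOLLOW(B) = { ';' }

B → A S: PREDICT = { 'x' }
B → ε: PREDICT = { ';' }
  ';' is in predict set, so this production goes in M[B, ';']

M[B, ';'] = B → ε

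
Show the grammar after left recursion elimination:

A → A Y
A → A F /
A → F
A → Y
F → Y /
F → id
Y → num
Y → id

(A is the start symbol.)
A → F A'
A → Y A'
A' → Y A'
A' → F / A'
A' → ε
F → Y /
F → id
Y → num
Y → id

A is directly left-recursive. The standard transformation for
  A → A α₁ | ... | A α_m | β₁ | ... | β_n
is
  A  → β₁ A' | ... | β_n A'
  A' → α₁ A' | ... | α_m A' | ε

A → F becomes A → F A'
A → Y becomes A → Y A'
A → A Y becomes A' → Y A'
A → A F / becomes A' → F / A'
Add A' → ε

Productions for other non-terminals are unchanged:
  F → Y /
  F → id
  Y → num
  Y → id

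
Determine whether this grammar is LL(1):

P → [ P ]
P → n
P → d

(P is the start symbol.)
Yes, the grammar is LL(1).

For P:
  PREDICT(P → '[' P ']') = { '[' }
  PREDICT(P → n) = { 'n' }
  PREDICT(P → d) = { 'd' }

All predict sets are disjoint. The grammar IS LL(1).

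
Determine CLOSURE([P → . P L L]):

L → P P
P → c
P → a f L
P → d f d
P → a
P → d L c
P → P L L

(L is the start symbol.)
{ [P → . P L L], [P → . a f L], [P → . a], [P → . c], [P → . d L c], [P → . d f d] }

To compute CLOSURE, for each item [A → α.Bβ] where B is a non-terminal, add [B → .γ] for all productions B → γ; repeat for the newly added items until nothing changes.

Start with: [P → . P L L]
  [P → . P L L] has the dot before P: add [P → . c], [P → . a f L], [P → . d f d], [P → . a], [P → . d L c]
No further items can be added.

CLOSURE = { [P → . P L L], [P → . a f L], [P → . a], [P → . c], [P → . d L c], [P → . d f d] }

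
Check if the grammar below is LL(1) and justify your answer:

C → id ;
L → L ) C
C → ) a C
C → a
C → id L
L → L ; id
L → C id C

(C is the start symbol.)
No. Predict set conflict for C: { 'id' }

A grammar is LL(1) if for each non-terminal N with multiple productions, the predict sets of those productions are pairwise disjoint, where PREDICT(N → α) = (FIRST(α) \ {ε}) ∪ (FOLLOW(N) if α ⇒* ε).

Relevant sets:
  FIRST(L) = { ')', 'a', 'id' }
  FIRST(C) = { ')', 'a', 'id' }

For C:
  PREDICT(C → id ';') = { 'id' }
  PREDICT(C → ')' a C) = { ')' }
  PREDICT(C → a) = { 'a' }
  PREDICT(C → id L) = { 'id' }
For L:
  PREDICT(L → L ')' C) = { ')', 'a', 'id' }
  PREDICT(L → L ';' id) = { ')', 'a', 'id' }
  PREDICT(L → C id C) = { ')', 'a', 'id' }

Conflict found: Predict set conflict for C: { 'id' }
The grammar is NOT LL(1).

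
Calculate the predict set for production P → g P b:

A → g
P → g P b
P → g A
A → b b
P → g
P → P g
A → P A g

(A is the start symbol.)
{ 'g' }

PREDICT(P → g P b) = (FIRST(RHS) \ {ε}) ∪ (FOLLOW(P) if ε ∈ FIRST(RHS), i.e. RHS ⇒* ε)
FIRST(g P b) = { 'g' }
ε ∉ FIRST(g P b), so FOLLOW(P) is not added.
PREDICT(P → g P b) = { 'g' }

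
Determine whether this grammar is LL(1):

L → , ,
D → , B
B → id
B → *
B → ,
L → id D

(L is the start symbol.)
Yes, the grammar is LL(1).

For L:
  PREDICT(L → ',' ',') = { ',' }
  PREDICT(L → id D) = { 'id' }
For B:
  PREDICT(B → id) = { 'id' }
  PREDICT(B → '*') = { '*' }
  PREDICT(B → ',') = { ',' }
D has a single production, so nothing to check there.

All predict sets are disjoint. The grammar IS LL(1).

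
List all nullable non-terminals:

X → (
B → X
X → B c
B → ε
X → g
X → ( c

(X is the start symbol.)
A non-terminal is nullable if it can derive ε (the empty string): either it has an ε-production, or it has a production whose right-hand side consists entirely of nullable non-terminals.

ε-productions: B → ε
So B is immediately nullable.
No further non-terminal can be added: every production for the remaining non-terminals contains a terminal or a non-nullable non-terminal.
Nullable = { 'B' }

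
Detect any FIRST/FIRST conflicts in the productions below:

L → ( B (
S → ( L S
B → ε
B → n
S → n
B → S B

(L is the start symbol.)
A FIRST/FIRST conflict occurs when two productions N → α and N → β for the same non-terminal have FIRST(α) ∩ FIRST(β) ≠ ∅ (with ε ∈ FIRST of a nullable right-hand side, so two nullable alternatives also conflict).

FIRST sets of the non-terminals at (or reachable through a nullable prefix from) the front of some alternative:
  FIRST(S) = { '(', 'n' }

Productions for S:
  S → ( L S: FIRST = { '(' }
  S → n: FIRST = { 'n' }
Productions for B:
  B → ε: FIRST = { ε }
  B → n: FIRST = { 'n' }
  B → S B: FIRST = { '(', 'n' }
L has only one production, so no FIRST/FIRST conflict is possible there.

Conflict for B: B → n and B → S B
  Overlap: { 'n' }

Answer: Yes. B → n / B → S B on { 'n' }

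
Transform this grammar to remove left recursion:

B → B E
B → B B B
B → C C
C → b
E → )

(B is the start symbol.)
B → C C B'
B' → E B'
B' → B B B'
B' → ε
C → b
E → )

B is directly left-recursive. The standard transformation for
  A → A α₁ | ... | A α_m | β₁ | ... | β_n
is
  A  → β₁ A' | ... | β_n A'
  A' → α₁ A' | ... | α_m A' | ε

B → C C becomes B → C C B'
B → B E becomes B' → E B'
B → B B B becomes B' → B B B'
Add B' → ε

Productions for other non-terminals are unchanged:
  C → b
  E → )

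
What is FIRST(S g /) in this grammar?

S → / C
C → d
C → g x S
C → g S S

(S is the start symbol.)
FIRST sets of the non-terminals involved (from the grammar, by fixed-point iteration):
  FIRST(S) = { '/' }

To compute FIRST(S g /), process the symbols left to right:
Symbol S is a non-terminal. Add FIRST(S) \ {ε} = { '/' }
S is not nullable (ε ∉ FIRST(S)), so stop here.
FIRST(S g /) = { '/' }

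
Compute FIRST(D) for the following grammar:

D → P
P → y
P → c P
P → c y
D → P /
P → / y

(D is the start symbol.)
FIRST sets of the other non-terminals involved (by the same procedure, iterated to a fixed point):
  FIRST(P) = { '/', 'c', 'y' }

From D → P:
  - P is a non-terminal: add FIRST(P) \ {ε} = { '/', 'c', 'y' }
    P is not nullable, so stop
From D → P /:
  - P is a non-terminal: add FIRST(P) \ {ε} = { '/', 'c', 'y' }
    P is not nullable, so stop

Collecting: FIRST(D) = { '/', 'c', 'y' }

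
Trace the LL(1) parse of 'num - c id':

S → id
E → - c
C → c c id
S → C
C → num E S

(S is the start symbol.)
LL(1) parsing maintains a stack (initially the start symbol over $) and the input. At each step: if the stack top is a terminal, match it against the current input token; if it is a non-terminal N, replace it with the RHS of M[N, lookahead] (the unique production whose predict set contains the lookahead).

Stack is shown with the top on the left.

Stack      Input         Action
-------------------------------
S $        num - c id $  output S → C
C $        num - c id $  output C → num E S
num E S $  num - c id $  match 'num'
E S $      - c id $      output E → - c
- c S $    - c id $      match '-'
c S $      c id $        match 'c'
S $        id $          output S → id
id $       id $          match 'id'
$          $             accept

The string is accepted.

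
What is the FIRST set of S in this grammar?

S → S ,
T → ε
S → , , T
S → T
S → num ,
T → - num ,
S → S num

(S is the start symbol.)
To compute FIRST(S), examine every production with S on the left-hand side, reading each right-hand side left to right until a non-nullable symbol is reached.

FIRST sets of the other non-terminals involved (by the same procedure, iterated to a fixed point):
  FIRST(T) = { '-', ε }

From S → S ,:
  - S is the symbol being defined: contributes nothing new
    S is nullable, so continue to the next symbol
  - ',' is a terminal: add ',' and stop
From S → , , T:
  - ',' is a terminal: add ',' and stop
From S → T:
  - T is a non-terminal: add FIRST(T) \ {ε} = { '-' }
    T is nullable and nothing follows, so the whole right-hand side can vanish: ε ∈ FIRST(S)
From S → num ,:
  - num is a terminal: add 'num' and stop
From S → S num:
  - S is the symbol being defined: contributes nothing new
    S is nullable, so continue to the next symbol
  - num is a terminal: add 'num' and stop

Collecting: FIRST(S) = { ',', '-', 'num', ε }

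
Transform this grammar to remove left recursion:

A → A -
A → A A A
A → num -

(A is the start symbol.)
A → num - A'
A' → - A'
A' → A A A'
A' → ε

A is directly left-recursive. The standard transformation for
  A → A α₁ | ... | A α_m | β₁ | ... | β_n
is
  A  → β₁ A' | ... | β_n A'
  A' → α₁ A' | ... | α_m A' | ε

A → num - becomes A → num - A'
A → A - becomes A' → - A'
A → A A A becomes A' → A A A'
Add A' → ε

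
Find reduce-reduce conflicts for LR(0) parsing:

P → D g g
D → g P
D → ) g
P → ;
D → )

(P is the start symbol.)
No reduce-reduce conflicts

A reduce-reduce conflict occurs when an LR(0) state has two complete items [A → α .] and [B → β .] — both call for a reduction, and with no lookahead the parser cannot choose between them.

Augment with P' → P and build the canonical LR(0) collection (I0 = CLOSURE({[P' → . P]}), then GOTO on every symbol after a dot until no new states appear). It has 10 states:
  I0: { [D → . ) g], [D → . )], [D → . g P], [P → . ;], [P → . D g g], [P' → . P] }  — shift
  I1: { [D → ) . g], [D → ) .] }  — shift, reduce
  I2: { [P → ; .] }  — reduce
  I3: { [P → D . g g] }  — shift
  I4: { [P' → P .] }  — accept
  I5: { [D → . ) g], [D → . )], [D → . g P], [D → g . P], [P → . ;], [P → . D g g] }  — shift
  I6: { [D → g P .] }  — reduce
  I7: { [P → D g . g] }  — shift
  I8: { [P → D g g .] }  — reduce
  I9: { [D → ) g .] }  — reduce

No state contains more than one complete item.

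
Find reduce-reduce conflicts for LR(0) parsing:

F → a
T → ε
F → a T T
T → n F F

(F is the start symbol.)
Yes — I2: [F → a .] vs [T → .]

A reduce-reduce conflict occurs when an LR(0) state has two complete items [A → α .] and [B → β .] — both call for a reduction, and with no lookahead the parser cannot choose between them.

Augment with F' → F and build the canonical LR(0) collection (I0 = CLOSURE({[F' → . F]}), then GOTO on every symbol after a dot until no new states appear). It has 8 states:
  I0: { [F → . a T T], [F → . a], [F' → . F] }  — shift
  I1: { [F' → F .] }  — accept
  I2: { [F → a . T T], [F → a .], [T → . n F F], [T → .] }  — shift, 2 reduces
  I3: { [F → a T . T], [T → . n F F], [T → .] }  — shift, reduce
  I4: { [F → . a T T], [F → . a], [T → n . F F] }  — shift
  I5: { [F → . a T T], [F → . a], [T → n F . F] }  — shift
  I6: { [T → n F F .] }  — reduce
  I7: { [F → a T T .] }  — reduce

I2 contains complete items [F → a .], [T → .] — reduce-reduce conflict.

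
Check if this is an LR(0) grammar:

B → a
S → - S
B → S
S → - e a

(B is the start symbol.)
A grammar is LR(0) if no state in the canonical LR(0) collection has:
  - both a shift item (dot before a terminal) and a complete item (shift-reduce conflict), or
  - two or more complete items (reduce-reduce conflict; the accept item [B' → B .] counts as a complete item here).

Augment with B' → B and build the canonical LR(0) collection (I0 = CLOSURE({[B' → . B]}), then GOTO on every symbol after a dot until no new states appear). It has 8 states:
  I0: { [B → . S], [B → . a], [B' → . B], [S → . - S], [S → . - e a] }  — shift
  I1: { [S → - . S], [S → - . e a], [S → . - S], [S → . - e a] }  — shift
  I2: { [B' → B .] }  — accept
  I3: { [B → S .] }  — reduce
  I4: { [B → a .] }  — reduce
  I5: { [S → - S .] }  — reduce
  I6: { [S → - e . a] }  — shift
  I7: { [S → - e a .] }  — reduce

Every state is either a pure shift/goto state or contains exactly one complete item and nothing to shift — no conflicts. The grammar is LR(0).

Answer: Yes, the grammar is LR(0)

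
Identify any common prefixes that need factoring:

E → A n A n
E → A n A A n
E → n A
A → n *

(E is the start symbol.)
Yes, E has productions with common prefix 'A n A'

Left-factoring is needed when two productions for the same non-terminal
share a common prefix on the right-hand side.

Productions for E:
  E → A n A n
  E → A n A A n
  E → n A

Found common prefix 'A n A' in productions for E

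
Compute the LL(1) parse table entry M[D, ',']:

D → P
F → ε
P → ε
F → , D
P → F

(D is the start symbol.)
D → P

To find M[D, ','], we find productions for D where ',' is in the predict set (PREDICT(N → α) = (FIRST(α) \ {ε}) ∪ (FOLLOW(N) if α ⇒* ε)).

Relevant sets:
  FIRST(P) = { ',', ε }
  FOLLOW(D) = { $ }

D → P: PREDICT = { $, ',' }
  ',' is in predict set, so this production goes in M[D, ',']

M[D, ','] = D → P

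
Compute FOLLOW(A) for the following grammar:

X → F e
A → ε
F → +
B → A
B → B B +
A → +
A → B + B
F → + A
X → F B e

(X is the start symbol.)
{ '+', 'e' }

In B → A: A is at the end, add FOLLOW(B)
In F → + A: A is at the end, add FOLLOW(F)

The FOLLOW sets referred to above (computed the same way, to a fixed point):
  FOLLOW(B) = { '+', 'e' }
  FOLLOW(F) = { '+', 'e' }

Taking the union: FOLLOW(A) = { '+', 'e' }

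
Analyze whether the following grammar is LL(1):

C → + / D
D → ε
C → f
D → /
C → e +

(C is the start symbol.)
A grammar is LL(1) if for each non-terminal N with multiple productions, the predict sets of those productions are pairwise disjoint, where PREDICT(N → α) = (FIRST(α) \ {ε}) ∪ (FOLLOW(N) if α ⇒* ε).

Relevant sets:
  FOLLOW(D) = { $ }

For C:
  PREDICT(C → '+' '/' D) = { '+' }
  PREDICT(C → f) = { 'f' }
  PREDICT(C → e '+') = { 'e' }
For D:
  PREDICT(D → ε) = { $ }
  PREDICT(D → '/') = { '/' }

All predict sets are disjoint. The grammar IS LL(1).

Answer: Yes, the grammar is LL(1).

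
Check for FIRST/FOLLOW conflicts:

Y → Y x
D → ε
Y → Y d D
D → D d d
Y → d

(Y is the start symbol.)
Yes. D → D d d with FOLLOW(D) on { 'd' }

Nullable non-terminals: D.
FIRST sets used below: FIRST(D) = { 'd', ε }

D: nullable alternative(s) D → ε; FOLLOW(D) = { $, 'd', 'x' }
  D → ε: FIRST \ {ε} = { } — this is the only nullable alternative, skip
  D → D d d: FIRST \ {ε} = { 'd' } — overlaps FOLLOW(D) on { 'd' }: CONFLICT

Y has no nullable alternative, so no FIRST/FOLLOW check is needed there.

So the grammar has 1 FIRST/FOLLOW conflict (marked CONFLICT above).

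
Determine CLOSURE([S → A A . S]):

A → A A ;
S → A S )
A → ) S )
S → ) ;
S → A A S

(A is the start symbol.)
Start with: [S → A A . S]
  [S → A A . S] has the dot before S: add [S → . A S )], [S → . ) ;], [S → . A A S]
  [S → . A S )] has the dot before A: add [A → . A A ;], [A → . ) S )]
No further items can be added.

CLOSURE = { [A → . ) S )], [A → . A A ;], [S → . ) ;], [S → . A A S], [S → . A S )], [S → A A . S] }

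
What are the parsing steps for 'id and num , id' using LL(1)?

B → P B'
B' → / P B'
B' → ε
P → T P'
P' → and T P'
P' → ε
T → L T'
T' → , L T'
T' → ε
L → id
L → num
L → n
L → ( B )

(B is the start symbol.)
Stack is shown with the top on the left.

Stack           Input              Action
-----------------------------------------
B $             id and num , id $  output B → P B'
P B' $          id and num , id $  output P → T P'
T P' B' $       id and num , id $  output T → L T'
L T' P' B' $    id and num , id $  output L → id
id T' P' B' $   id and num , id $  match 'id'
T' P' B' $      and num , id $     output T' → ε
P' B' $         and num , id $     output P' → and T P'
and T P' B' $   and num , id $     match 'and'
T P' B' $       num , id $         output T → L T'
L T' P' B' $    num , id $         output L → num
num T' P' B' $  num , id $         match 'num'
T' P' B' $      , id $             output T' → , L T'
, L T' P' B' $  , id $             match ','
L T' P' B' $    id $               output L → id
id T' P' B' $   id $               match 'id'
T' P' B' $      $                  output T' → ε
P' B' $         $                  output P' → ε
B' $            $                  output B' → ε
$               $                  accept

The string is accepted.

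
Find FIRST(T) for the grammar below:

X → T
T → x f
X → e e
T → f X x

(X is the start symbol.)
{ 'f', 'x' }

To compute FIRST(T), examine every production with T on the left-hand side, reading each right-hand side left to right until a non-nullable symbol is reached.

From T → x f:
  - x is a terminal: add 'x' and stop
From T → f X x:
  - f is a terminal: add 'f' and stop

Collecting: FIRST(T) = { 'f', 'x' }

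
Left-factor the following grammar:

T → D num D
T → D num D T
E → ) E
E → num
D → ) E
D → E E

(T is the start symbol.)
Left-factoring transforms A → αβ₁ | αβ₂ into A → αA' and A' → β₁ | β₂
(α is the longest common prefix among the alternatives). Repeat until
no nonterminal has two alternatives with a common prefix.

Round 1: T has alternatives sharing prefix 'D num D'. Introduce T': T → D num D T'
  Add: T' → ε
  Add: T' → T

No remaining common prefixes — done.

Resulting grammar:
T → D num D T'
T' → ε
T' → T
E → ) E
E → num
D → ) E
D → E E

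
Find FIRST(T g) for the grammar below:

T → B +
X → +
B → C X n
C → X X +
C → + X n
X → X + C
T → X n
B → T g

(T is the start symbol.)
{ '+' }

FIRST sets of the non-terminals involved (from the grammar, by fixed-point iteration):
  FIRST(T) = { '+' }

To compute FIRST(T g), process the symbols left to right:
Symbol T is a non-terminal. Add FIRST(T) \ {ε} = { '+' }
T is not nullable (ε ∉ FIRST(T)), so stop here.
FIRST(T g) = { '+' }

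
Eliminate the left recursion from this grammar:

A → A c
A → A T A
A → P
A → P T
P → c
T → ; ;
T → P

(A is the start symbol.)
A → P A'
A → P T A'
A' → c A'
A' → T A A'
A' → ε
P → c
T → ; ;
T → P

A is directly left-recursive. The standard transformation for
  A → A α₁ | ... | A α_m | β₁ | ... | β_n
is
  A  → β₁ A' | ... | β_n A'
  A' → α₁ A' | ... | α_m A' | ε

A → P becomes A → P A'
A → P T becomes A → P T A'
A → A c becomes A' → c A'
A → A T A becomes A' → T A A'
Add A' → ε

Productions for other non-terminals are unchanged:
  P → c
  T → ; ;
  T → P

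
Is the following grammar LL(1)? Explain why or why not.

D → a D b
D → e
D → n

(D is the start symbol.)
A grammar is LL(1) if for each non-terminal N with multiple productions, the predict sets of those productions are pairwise disjoint, where PREDICT(N → α) = (FIRST(α) \ {ε}) ∪ (FOLLOW(N) if α ⇒* ε).

For D:
  PREDICT(D → a D b) = { 'a' }
  PREDICT(D → e) = { 'e' }
  PREDICT(D → n) = { 'n' }

All predict sets are disjoint. The grammar IS LL(1).

Answer: Yes, the grammar is LL(1).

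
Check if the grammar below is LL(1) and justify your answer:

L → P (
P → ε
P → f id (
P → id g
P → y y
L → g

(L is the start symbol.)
A grammar is LL(1) if for each non-terminal N with multiple productions, the predict sets of those productions are pairwise disjoint, where PREDICT(N → α) = (FIRST(α) \ {ε}) ∪ (FOLLOW(N) if α ⇒* ε).

Relevant sets:
  FIRST(P) = { 'f', 'id', 'y', ε }
  FOLLOW(P) = { '(' }

For L:
  PREDICT(L → P '(') = { '(', 'f', 'id', 'y' }
  PREDICT(L → g) = { 'g' }
For P:
  PREDICT(P → ε) = { '(' }
  PREDICT(P → f id '(') = { 'f' }
  PREDICT(P → id g) = { 'id' }
  PREDICT(P → y y) = { 'y' }

All predict sets are disjoint. The grammar IS LL(1).

Answer: Yes, the grammar is LL(1).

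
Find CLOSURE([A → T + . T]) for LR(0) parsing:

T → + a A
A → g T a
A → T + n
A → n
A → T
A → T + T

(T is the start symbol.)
To compute CLOSURE, for each item [A → α.Bβ] where B is a non-terminal, add [B → .γ] for all productions B → γ; repeat for the newly added items until nothing changes.

Start with: [A → T + . T]
  [A → T + . T] has the dot before T: add [T → . + a A]
No further items can be added.

CLOSURE = { [A → T + . T], [T → . + a A] }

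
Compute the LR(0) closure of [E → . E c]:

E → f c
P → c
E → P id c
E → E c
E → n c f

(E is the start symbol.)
Start with: [E → . E c]
  [E → . E c] has the dot before E: add [E → . f c], [E → . P id c], [E → . n c f]
  [E → . P id c] has the dot before P: add [P → . c]
No further items can be added.

CLOSURE = { [E → . E c], [E → . P id c], [E → . f c], [E → . n c f], [P → . c] }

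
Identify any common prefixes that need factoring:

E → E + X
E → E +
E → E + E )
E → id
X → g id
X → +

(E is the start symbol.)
Left-factoring is needed when two productions for the same non-terminal
share a common prefix on the right-hand side.

Productions for E:
  E → E + X
  E → E +
  E → E + E )
  E → id
Productions for X:
  X → g id
  X → +

Found common prefix 'E +' in productions for E

Answer: Yes, E has productions with common prefix 'E +'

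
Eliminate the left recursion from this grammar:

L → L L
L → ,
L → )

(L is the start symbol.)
L → , L'
L → ) L'
L' → L L'
L' → ε

L is directly left-recursive. The standard transformation for
  A → A α₁ | ... | A α_m | β₁ | ... | β_n
is
  A  → β₁ A' | ... | β_n A'
  A' → α₁ A' | ... | α_m A' | ε

L → , becomes L → , L'
L → ) becomes L → ) L'
L → L L becomes L' → L L'
Add L' → ε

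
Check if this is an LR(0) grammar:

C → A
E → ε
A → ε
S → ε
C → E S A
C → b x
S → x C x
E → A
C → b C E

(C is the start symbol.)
Augment with C' → C and build the canonical LR(0) collection (I0 = CLOSURE({[C' → . C]}), then GOTO on every symbol after a dot until no new states appear). It has 14 states:
  I0: { [A → .], [C → . A], [C → . E S A], [C → . b C E], [C → . b x], [C' → . C], [E → . A], [E → .] }  — shift, 2 reduces
  I1: { [C → A .], [E → A .] }  — 2 reduces
  I2: { [C' → C .] }  — accept
  I3: { [C → E . S A], [S → . x C x], [S → .] }  — shift, reduce
  I4: { [A → .], [C → . A], [C → . E S A], [C → . b C E], [C → . b x], [C → b . C E], [C → b . x], [E → . A], [E → .] }  — shift, 2 reduces
  I5: { [A → .], [C → b C . E], [E → . A], [E → .] }  — 2 reduces
  I6: { [C → b x .] }  — reduce
  I7: { [E → A .] }  — reduce
  I8: { [C → b C E .] }  — reduce
  I9: { [A → .], [C → E S . A] }  — reduce
  I10: { [A → .], [C → . A], [C → . E S A], [C → . b C E], [C → . b x], [E → . A], [E → .], [S → x . C x] }  — shift, 2 reduces
  I11: { [S → x C . x] }  — shift
  I12: { [S → x C x .] }  — reduce
  I13: { [C → E S A .] }  — reduce

Conflict in state I0:
  Shift-reduce conflict between [A → .] and [C → . b C E]
So the grammar is NOT LR(0).

Answer: No. Shift-reduce conflict between [A → .] and [C → . b C E]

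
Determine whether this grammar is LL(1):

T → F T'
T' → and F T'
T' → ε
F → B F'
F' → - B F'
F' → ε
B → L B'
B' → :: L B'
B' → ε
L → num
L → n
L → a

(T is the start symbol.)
A grammar is LL(1) if for each non-terminal N with multiple productions, the predict sets of those productions are pairwise disjoint, where PREDICT(N → α) = (FIRST(α) \ {ε}) ∪ (FOLLOW(N) if α ⇒* ε).

Relevant sets:
  FOLLOW(T') = { $ }
  FOLLOW(F') = { $, 'and' }
  FOLLOW(B') = { $, '-', 'and' }

For T':
  PREDICT(T' → and F T') = { 'and' }
  PREDICT(T' → ε) = { $ }
For F':
  PREDICT(F' → '-' B F') = { '-' }
  PREDICT(F' → ε) = { $, 'and' }
For B':
  PREDICT(B' → :: L B') = { '::' }
  PREDICT(B' → ε) = { $, '-', 'and' }
For L:
  PREDICT(L → num) = { 'num' }
  PREDICT(L → n) = { 'n' }
  PREDICT(L → a) = { 'a' }
T, F, B have a single production, so nothing to check there.

All predict sets are disjoint. The grammar IS LL(1).

Answer: Yes, the grammar is LL(1).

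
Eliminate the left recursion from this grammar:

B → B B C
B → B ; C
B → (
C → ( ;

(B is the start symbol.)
B is directly left-recursive. The standard transformation for
  A → A α₁ | ... | A α_m | β₁ | ... | β_n
is
  A  → β₁ A' | ... | β_n A'
  A' → α₁ A' | ... | α_m A' | ε

B → ( becomes B → ( B'
B → B B C becomes B' → B C B'
B → B ; C becomes B' → ; C B'
Add B' → ε

Productions for other non-terminals are unchanged:
  C → ( ;

Resulting grammar:
B → ( B'
B' → B C B'
B' → ; C B'
B' → ε
C → ( ;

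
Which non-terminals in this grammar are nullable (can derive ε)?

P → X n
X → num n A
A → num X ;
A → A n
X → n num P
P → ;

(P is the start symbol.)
There are no ε-productions, so no non-terminal can derive ε.
No non-terminals are nullable.

Answer: None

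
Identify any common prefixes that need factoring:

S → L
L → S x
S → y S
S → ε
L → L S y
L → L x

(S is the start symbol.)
Left-factoring is needed when two productions for the same non-terminal
share a common prefix on the right-hand side.

Productions for S:
  S → L
  S → y S
  S → ε
Productions for L:
  L → S x
  L → L S y
  L → L x

Found common prefix 'L' in productions for L

Answer: Yes, L has productions with common prefix 'L'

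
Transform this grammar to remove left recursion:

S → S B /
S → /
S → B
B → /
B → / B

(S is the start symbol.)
S is directly left-recursive. The standard transformation for
  A → A α₁ | ... | A α_m | β₁ | ... | β_n
is
  A  → β₁ A' | ... | β_n A'
  A' → α₁ A' | ... | α_m A' | ε

S → / becomes S → / S'
S → B becomes S → B S'
S → S B / becomes S' → B / S'
Add S' → ε

Productions for other non-terminals are unchanged:
  B → /
  B → / B

Resulting grammar:
S → / S'
S → B S'
S' → B / S'
S' → ε
B → /
B → / B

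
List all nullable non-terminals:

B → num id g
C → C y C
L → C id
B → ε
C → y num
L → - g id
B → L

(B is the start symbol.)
{ 'B' }

ε-productions: B → ε
So B is immediately nullable.
No further non-terminal can be added: every production for the remaining non-terminals contains a terminal or a non-nullable non-terminal.
Nullable = { 'B' }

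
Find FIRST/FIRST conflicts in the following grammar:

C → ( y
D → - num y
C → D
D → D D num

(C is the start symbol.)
Yes. D → '-' num y / D → D D num on { '-' }

A FIRST/FIRST conflict occurs when two productions N → α and N → β for the same non-terminal have FIRST(α) ∩ FIRST(β) ≠ ∅ (with ε ∈ FIRST of a nullable right-hand side, so two nullable alternatives also conflict).

FIRST sets of the non-terminals at (or reachable through a nullable prefix from) the front of some alternative:
  FIRST(D) = { '-' }

Productions for C:
  C → ( y: FIRST = { '(' }
  C → D: FIRST = { '-' }
Productions for D:
  D → - num y: FIRST = { '-' }
  D → D D num: FIRST = { '-' }

Conflict for D: D → - num y and D → D D num
  Overlap: { '-' }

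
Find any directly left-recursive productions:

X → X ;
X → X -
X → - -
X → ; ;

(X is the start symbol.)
Direct left recursion occurs when N → N α for some non-terminal N (the right-hand side begins with the left-hand side itself).

X → X ;: LEFT RECURSIVE (starts with X)
X → X -: LEFT RECURSIVE (starts with X)
X → - -: starts with '-'
X → ; ;: starts with ';'

The grammar has direct left recursion on: X.

Answer: Yes, X is left-recursive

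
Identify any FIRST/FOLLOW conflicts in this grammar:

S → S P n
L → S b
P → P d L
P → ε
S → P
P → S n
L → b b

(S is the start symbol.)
Nullable non-terminals: P, S.
FIRST sets used below: FIRST(P) = { 'd', 'n', ε }, FIRST(S) = { 'd', 'n', ε }

P: nullable alternative(s) P → ε; FOLLOW(P) = { $, 'b', 'd', 'n' }
  P → P d L: FIRST \ {ε} = { 'd', 'n' } — overlaps FOLLOW(P) on { 'd', 'n' }: CONFLICT
  P → ε: FIRST \ {ε} = { } — this is the only nullable alternative, skip
  P → S n: FIRST \ {ε} = { 'd', 'n' } — overlaps FOLLOW(P) on { 'd', 'n' }: CONFLICT

S: nullable alternative(s) S → P; FOLLOW(S) = { $, 'b', 'd', 'n' }
  S → S P n: FIRST \ {ε} = { 'd', 'n' } — overlaps FOLLOW(S) on { 'd', 'n' }: CONFLICT
  S → P: FIRST \ {ε} = { 'd', 'n' } — this is the only nullable alternative, skip

L has no nullable alternative, so no FIRST/FOLLOW check is needed there.

So the grammar has 3 FIRST/FOLLOW conflicts (marked CONFLICT above).

Answer: Yes. S → S P n with FOLLOW(S) on { 'd', 'n' }; P → P d L with FOLLOW(P) on { 'd', 'n' }; P → S n with FOLLOW(P) on { 'd', 'n' }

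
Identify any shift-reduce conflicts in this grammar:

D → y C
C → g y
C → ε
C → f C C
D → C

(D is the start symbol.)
Yes — I0: [C → .] vs [C → . f C C]; I3: [C → .] vs [C → . f C C]; I5: [C → .] vs [C → . f C C]; I8: [C → .] vs [C → . f C C]

A shift-reduce conflict occurs when an LR(0) state has both:
  - a complete (reduce) item [A → α .] (dot at the end), and
  - a shift item [B → β . c γ] (dot before a terminal).

Augment with D' → D and build the canonical LR(0) collection (I0 = CLOSURE({[D' → . D]}), then GOTO on every symbol after a dot until no new states appear). It has 10 states:
  I0: { [C → . f C C], [C → . g y], [C → .], [D → . C], [D → . y C], [D' → . D] }  — shift, reduce
  I1: { [D → C .] }  — reduce
  I2: { [D' → D .] }  — accept
  I3: { [C → . f C C], [C → . g y], [C → .], [C → f . C C] }  — shift, reduce
  I4: { [C → g . y] }  — shift
  I5: { [C → . f C C], [C → . g y], [C → .], [D → y . C] }  — shift, reduce
  I6: { [D → y C .] }  — reduce
  I7: { [C → g y .] }  — reduce
  I8: { [C → . f C C], [C → . g y], [C → .], [C → f C . C] }  — shift, reduce
  I9: { [C → f C C .] }  — reduce

I0 contains reduce item [C → .] and shift items [C → . f C C], [C → . g y], [D → . y C] — shift-reduce conflict.
I3 contains reduce item [C → .] and shift items [C → . f C C], [C → . g y] — shift-reduce conflict.
I5 contains reduce item [C → .] and shift items [C → . f C C], [C → . g y] — shift-reduce conflict.
I8 contains reduce item [C → .] and shift items [C → . f C C], [C → . g y] — shift-reduce conflict.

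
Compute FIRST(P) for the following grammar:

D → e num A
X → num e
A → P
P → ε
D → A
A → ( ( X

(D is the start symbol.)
{ ε }

From P → ε:
  - ε-production, so ε ∈ FIRST(P)

Collecting: FIRST(P) = { ε }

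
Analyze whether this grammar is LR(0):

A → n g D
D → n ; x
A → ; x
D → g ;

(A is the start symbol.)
Yes, the grammar is LR(0)

Augment with A' → A and build the canonical LR(0) collection (I0 = CLOSURE({[A' → . A]}), then GOTO on every symbol after a dot until no new states appear). It has 12 states:
  I0: { [A → . ; x], [A → . n g D], [A' → . A] }  — shift
  I1: { [A → ; . x] }  — shift
  I2: { [A' → A .] }  — accept
  I3: { [A → n . g D] }  — shift
  I4: { [A → n g . D], [D → . g ;], [D → . n ; x] }  — shift
  I5: { [A → n g D .] }  — reduce
  I6: { [D → g . ;] }  — shift
  I7: { [D → n . ; x] }  — shift
  I8: { [D → n ; . x] }  — shift
  I9: { [D → n ; x .] }  — reduce
  I10: { [D → g ; .] }  — reduce
  I11: { [A → ; x .] }  — reduce

Every state is either a pure shift/goto state or contains exactly one complete item and nothing to shift — no conflicts. The grammar is LR(0).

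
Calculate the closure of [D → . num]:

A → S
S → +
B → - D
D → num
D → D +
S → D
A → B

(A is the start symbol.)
{ [D → . num] }

To compute CLOSURE, for each item [A → α.Bβ] where B is a non-terminal, add [B → .γ] for all productions B → γ; repeat for the newly added items until nothing changes.

Start with: [D → . num]
The dot precedes the terminal num, so nothing is added.

CLOSURE = { [D → . num] }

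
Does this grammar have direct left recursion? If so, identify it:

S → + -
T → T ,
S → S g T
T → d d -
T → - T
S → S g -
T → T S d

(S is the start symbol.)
S → + -: starts with '+'
T → T ,: LEFT RECURSIVE (starts with T)
S → S g T: LEFT RECURSIVE (starts with S)
T → d d -: starts with d
T → - T: starts with '-'
S → S g -: LEFT RECURSIVE (starts with S)
T → T S d: LEFT RECURSIVE (starts with T)

The grammar has direct left recursion on: T, S.

Answer: Yes, T, S are left-recursive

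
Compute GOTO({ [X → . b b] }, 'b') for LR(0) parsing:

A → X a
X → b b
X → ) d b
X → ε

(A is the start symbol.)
GOTO(I, 'b') = CLOSURE({ [A → αX.β] : [A → α.Xβ] ∈ I, X = 'b' })

Items with dot before 'b', with the dot advanced:
  [X → . b b] → [X → b . b]
Closure adds nothing (no advanced item has the dot before a non-terminal).

GOTO = { [X → b . b] }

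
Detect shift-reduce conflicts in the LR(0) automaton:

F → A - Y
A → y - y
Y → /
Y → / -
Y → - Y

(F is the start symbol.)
A shift-reduce conflict occurs when an LR(0) state has both:
  - a complete (reduce) item [A → α .] (dot at the end), and
  - a shift item [B → β . c γ] (dot before a terminal).

Augment with F' → F and build the canonical LR(0) collection (I0 = CLOSURE({[F' → . F]}), then GOTO on every symbol after a dot until no new states appear). It has 12 states:
  I0: { [A → . y - y], [F → . A - Y], [F' → . F] }  — shift
  I1: { [F → A . - Y] }  — shift
  I2: { [F' → F .] }  — accept
  I3: { [A → y . - y] }  — shift
  I4: { [A → y - . y] }  — shift
  I5: { [A → y - y .] }  — reduce
  I6: { [F → A - . Y], [Y → . - Y], [Y → . / -], [Y → . /] }  — shift
  I7: { [Y → - . Y], [Y → . - Y], [Y → . / -], [Y → . /] }  — shift
  I8: { [Y → / . -], [Y → / .] }  — shift, reduce
  I9: { [F → A - Y .] }  — reduce
  I10: { [Y → / - .] }  — reduce
  I11: { [Y → - Y .] }  — reduce

I8 contains reduce item [Y → / .] and shift item [Y → / . -] — shift-reduce conflict.

Answer: Yes — I8: [Y → / .] vs [Y → / . -]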